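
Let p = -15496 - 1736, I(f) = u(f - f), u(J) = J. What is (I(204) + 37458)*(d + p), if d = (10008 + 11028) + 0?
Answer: 142490232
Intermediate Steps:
I(f) = 0 (I(f) = f - f = 0)
p = -17232
d = 21036 (d = 21036 + 0 = 21036)
(I(204) + 37458)*(d + p) = (0 + 37458)*(21036 - 17232) = 37458*3804 = 142490232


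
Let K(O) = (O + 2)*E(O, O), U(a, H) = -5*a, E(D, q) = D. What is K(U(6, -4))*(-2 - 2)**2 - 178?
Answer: 13262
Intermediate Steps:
K(O) = O*(2 + O) (K(O) = (O + 2)*O = (2 + O)*O = O*(2 + O))
K(U(6, -4))*(-2 - 2)**2 - 178 = ((-5*6)*(2 - 5*6))*(-2 - 2)**2 - 178 = -30*(2 - 30)*(-4)**2 - 178 = -30*(-28)*16 - 178 = 840*16 - 178 = 13440 - 178 = 13262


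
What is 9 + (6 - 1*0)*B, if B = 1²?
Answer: 15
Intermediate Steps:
B = 1
9 + (6 - 1*0)*B = 9 + (6 - 1*0)*1 = 9 + (6 + 0)*1 = 9 + 6*1 = 9 + 6 = 15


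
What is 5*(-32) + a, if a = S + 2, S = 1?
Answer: -157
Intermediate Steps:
a = 3 (a = 1 + 2 = 3)
5*(-32) + a = 5*(-32) + 3 = -160 + 3 = -157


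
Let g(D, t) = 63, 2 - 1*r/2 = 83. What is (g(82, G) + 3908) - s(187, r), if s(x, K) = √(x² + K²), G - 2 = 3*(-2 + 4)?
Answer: 3971 - √61213 ≈ 3723.6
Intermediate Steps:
G = 8 (G = 2 + 3*(-2 + 4) = 2 + 3*2 = 2 + 6 = 8)
r = -162 (r = 4 - 2*83 = 4 - 166 = -162)
s(x, K) = √(K² + x²)
(g(82, G) + 3908) - s(187, r) = (63 + 3908) - √((-162)² + 187²) = 3971 - √(26244 + 34969) = 3971 - √61213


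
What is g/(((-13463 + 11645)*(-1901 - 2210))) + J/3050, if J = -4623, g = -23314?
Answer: -17311237927/11397541950 ≈ -1.5189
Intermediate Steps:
g/(((-13463 + 11645)*(-1901 - 2210))) + J/3050 = -23314*1/((-13463 + 11645)*(-1901 - 2210)) - 4623/3050 = -23314/((-1818*(-4111))) - 4623*1/3050 = -23314/7473798 - 4623/3050 = -23314*1/7473798 - 4623/3050 = -11657/3736899 - 4623/3050 = -17311237927/11397541950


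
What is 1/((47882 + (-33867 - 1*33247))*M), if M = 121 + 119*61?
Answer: -1/141932160 ≈ -7.0456e-9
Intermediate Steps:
M = 7380 (M = 121 + 7259 = 7380)
1/((47882 + (-33867 - 1*33247))*M) = 1/((47882 + (-33867 - 1*33247))*7380) = (1/7380)/(47882 + (-33867 - 33247)) = (1/7380)/(47882 - 67114) = (1/7380)/(-19232) = -1/19232*1/7380 = -1/141932160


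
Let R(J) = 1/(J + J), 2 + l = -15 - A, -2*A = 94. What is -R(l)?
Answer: -1/60 ≈ -0.016667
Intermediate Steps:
A = -47 (A = -½*94 = -47)
l = 30 (l = -2 + (-15 - 1*(-47)) = -2 + (-15 + 47) = -2 + 32 = 30)
R(J) = 1/(2*J)
-R(l) = -1/(2*30) = -1*1/60 = -1/60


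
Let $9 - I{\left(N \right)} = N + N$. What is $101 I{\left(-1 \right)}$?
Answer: $1111$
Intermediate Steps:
$I{\left(N \right)} = 9 - 2 N$ ($I{\left(N \right)} = 9 - \left(N + N\right) = 9 - 2 N$)
$101 I{\left(-1 \right)} = 101 \left(9 - -2\right) = 101 \left(9 + 2\right) = 101 \cdot 11 = 1111$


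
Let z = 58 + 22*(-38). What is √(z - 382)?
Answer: 2*I*√290 ≈ 34.059*I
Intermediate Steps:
z = -778 (z = 58 - 836 = -778)
√(z - 382) = √(-778 - 382) = √(-1160) = 2*I*√290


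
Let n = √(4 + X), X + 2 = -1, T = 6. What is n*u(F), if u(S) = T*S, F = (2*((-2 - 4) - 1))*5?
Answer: -420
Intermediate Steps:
X = -3 (X = -2 - 1 = -3)
F = -70 (F = (2*(-6 - 1))*5 = (2*(-7))*5 = -14*5 = -70)
u(S) = 6*S
n = 1 (n = √(4 - 3) = √1 = 1)
n*u(F) = 1*(6*(-70)) = 1*(-420) = -420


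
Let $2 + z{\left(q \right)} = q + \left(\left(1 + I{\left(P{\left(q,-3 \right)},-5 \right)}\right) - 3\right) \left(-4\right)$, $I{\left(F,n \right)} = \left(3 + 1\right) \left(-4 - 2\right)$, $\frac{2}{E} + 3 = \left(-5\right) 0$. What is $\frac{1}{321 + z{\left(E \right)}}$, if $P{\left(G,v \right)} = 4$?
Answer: $\frac{3}{1267} \approx 0.0023678$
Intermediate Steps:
$E = - \frac{2}{3}$ ($E = \frac{2}{-3 - 0} = \frac{2}{-3 + 0} = \frac{2}{-3} = 2 \left(- \frac{1}{3}\right) = - \frac{2}{3} \approx -0.66667$)
$I{\left(F,n \right)} = -24$ ($I{\left(F,n \right)} = 4 \left(-6\right) = -24$)
$z{\left(q \right)} = 102 + q$ ($z{\left(q \right)} = -2 + \left(q + \left(\left(1 - 24\right) - 3\right) \left(-4\right)\right) = -2 + \left(q + \left(-23 - 3\right) \left(-4\right)\right) = -2 + \left(q - -104\right) = -2 + \left(q + 104\right) = -2 + \left(104 + q\right) = 102 + q$)
$\frac{1}{321 + z{\left(E \right)}} = \frac{1}{321 + \left(102 - \frac{2}{3}\right)} = \frac{1}{321 + \frac{304}{3}} = \frac{1}{\frac{1267}{3}} = \frac{3}{1267}$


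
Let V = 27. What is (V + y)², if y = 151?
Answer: 31684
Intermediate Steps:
(V + y)² = (27 + 151)² = 178² = 31684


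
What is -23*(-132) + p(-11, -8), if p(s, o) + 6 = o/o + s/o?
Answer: 24259/8 ≈ 3032.4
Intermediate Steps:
p(s, o) = -5 + s/o (p(s, o) = -6 + (o/o + s/o) = -6 + (1 + s/o) = -5 + s/o)
-23*(-132) + p(-11, -8) = -23*(-132) + (-5 - 11/(-8)) = 3036 + (-5 - 11*(-⅛)) = 3036 + (-5 + 11/8) = 3036 - 29/8 = 24259/8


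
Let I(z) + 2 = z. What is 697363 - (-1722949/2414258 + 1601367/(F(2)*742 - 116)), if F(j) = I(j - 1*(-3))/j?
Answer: 1674698963738505/2407015226 ≈ 6.9576e+5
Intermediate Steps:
I(z) = -2 + z
F(j) = (1 + j)/j (F(j) = (-2 + (j - 1*(-3)))/j = (-2 + (j + 3))/j = (-2 + (3 + j))/j = (1 + j)/j)
697363 - (-1722949/2414258 + 1601367/(F(2)*742 - 116)) = 697363 - (-1722949/2414258 + 1601367/(((1 + 2)/2)*742 - 116)) = 697363 - (-1722949*1/2414258 + 1601367/(((1/2)*3)*742 - 116)) = 697363 - (-1722949/2414258 + 1601367/((3/2)*742 - 116)) = 697363 - (-1722949/2414258 + 1601367/(1113 - 116)) = 697363 - (-1722949/2414258 + 1601367/997) = 697363 - 1*3864395310533/2407015226 = 697363 - 3864395310533/2407015226 = 1674698963738505/2407015226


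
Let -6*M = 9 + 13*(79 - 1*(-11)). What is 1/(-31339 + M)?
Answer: -2/63071 ≈ -3.1710e-5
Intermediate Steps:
M = -393/2 (M = -(9 + 13*(79 - 1*(-11)))/6 = -(9 + 13*(79 + 11))/6 = -(9 + 13*90)/6 = -(9 + 1170)/6 = -1/6*1179 = -393/2 ≈ -196.50)
1/(-31339 + M) = 1/(-31339 - 393/2) = 1/(-63071/2) = -2/63071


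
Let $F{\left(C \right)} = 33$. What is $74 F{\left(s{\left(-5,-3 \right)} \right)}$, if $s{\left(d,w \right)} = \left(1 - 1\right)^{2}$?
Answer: $2442$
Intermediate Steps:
$s{\left(d,w \right)} = 0$ ($s{\left(d,w \right)} = 0^{2} = 0$)
$74 F{\left(s{\left(-5,-3 \right)} \right)} = 74 \cdot 33 = 2442$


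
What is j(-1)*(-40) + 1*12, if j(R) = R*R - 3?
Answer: 92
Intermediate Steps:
j(R) = -3 + R² (j(R) = R² - 3 = -3 + R²)
j(-1)*(-40) + 1*12 = (-3 + (-1)²)*(-40) + 1*12 = (-3 + 1)*(-40) + 12 = -2*(-40) + 12 = 80 + 12 = 92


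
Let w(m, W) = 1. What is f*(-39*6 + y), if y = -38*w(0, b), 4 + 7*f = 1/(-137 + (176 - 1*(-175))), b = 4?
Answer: 116280/749 ≈ 155.25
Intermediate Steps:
f = -855/1498 (f = -4/7 + 1/(7*(-137 + (176 - 1*(-175)))) = -4/7 + 1/(7*(-137 + (176 + 175))) = -4/7 + 1/(7*(-137 + 351)) = -4/7 + (1/7)/214 = -4/7 + (1/7)*(1/214) = -4/7 + 1/1498 = -855/1498 ≈ -0.57076)
y = -38 (y = -38*1 = -38)
f*(-39*6 + y) = -855*(-39*6 - 38)/1498 = -855*(-234 - 38)/1498 = -855/1498*(-272) = 116280/749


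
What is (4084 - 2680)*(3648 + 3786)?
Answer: 10437336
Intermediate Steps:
(4084 - 2680)*(3648 + 3786) = 1404*7434 = 10437336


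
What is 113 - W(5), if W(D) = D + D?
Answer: 103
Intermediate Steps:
W(D) = 2*D
113 - W(5) = 113 - 2*5 = 113 - 1*10 = 113 - 10 = 103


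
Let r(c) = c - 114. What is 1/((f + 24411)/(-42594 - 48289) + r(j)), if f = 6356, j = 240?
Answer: 90883/11420491 ≈ 0.0079579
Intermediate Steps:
r(c) = -114 + c
1/((f + 24411)/(-42594 - 48289) + r(j)) = 1/((6356 + 24411)/(-42594 - 48289) + (-114 + 240)) = 1/(30767/(-90883) + 126) = 1/(30767*(-1/90883) + 126) = 1/(-30767/90883 + 126) = 1/(11420491/90883) = 90883/11420491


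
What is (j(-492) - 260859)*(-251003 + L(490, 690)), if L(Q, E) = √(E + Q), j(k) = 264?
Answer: 65410126785 - 521190*√295 ≈ 6.5401e+10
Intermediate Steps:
(j(-492) - 260859)*(-251003 + L(490, 690)) = (264 - 260859)*(-251003 + √(690 + 490)) = -260595*(-251003 + √1180) = -260595*(-251003 + 2*√295) = 65410126785 - 521190*√295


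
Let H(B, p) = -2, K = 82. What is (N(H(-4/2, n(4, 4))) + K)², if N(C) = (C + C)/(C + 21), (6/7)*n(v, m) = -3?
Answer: 2414916/361 ≈ 6689.5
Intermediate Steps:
n(v, m) = -7/2 (n(v, m) = (7/6)*(-3) = -7/2)
N(C) = 2*C/(21 + C) (N(C) = (2*C)/(21 + C) = 2*C/(21 + C))
(N(H(-4/2, n(4, 4))) + K)² = (2*(-2)/(21 - 2) + 82)² = (2*(-2)/19 + 82)² = (2*(-2)*(1/19) + 82)² = (-4/19 + 82)² = (1554/19)² = 2414916/361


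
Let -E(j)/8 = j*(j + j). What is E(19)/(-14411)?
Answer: 5776/14411 ≈ 0.40080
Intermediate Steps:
E(j) = -16*j² (E(j) = -8*j*(j + j) = -8*j*2*j = -16*j²)
E(19)/(-14411) = -16*19²/(-14411) = -16*361*(-1/14411) = -5776*(-1/14411) = 5776/14411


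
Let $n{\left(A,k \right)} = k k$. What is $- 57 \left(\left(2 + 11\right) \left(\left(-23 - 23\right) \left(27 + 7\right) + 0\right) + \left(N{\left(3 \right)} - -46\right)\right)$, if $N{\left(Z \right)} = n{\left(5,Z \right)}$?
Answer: $1155789$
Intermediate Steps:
$n{\left(A,k \right)} = k^{2}$
$N{\left(Z \right)} = Z^{2}$
$- 57 \left(\left(2 + 11\right) \left(\left(-23 - 23\right) \left(27 + 7\right) + 0\right) + \left(N{\left(3 \right)} - -46\right)\right) = - 57 \left(\left(2 + 11\right) \left(\left(-23 - 23\right) \left(27 + 7\right) + 0\right) + \left(3^{2} - -46\right)\right) = - 57 \left(13 \left(\left(-46\right) 34 + 0\right) + \left(9 + 46\right)\right) = - 57 \left(13 \left(-1564 + 0\right) + 55\right) = - 57 \left(13 \left(-1564\right) + 55\right) = - 57 \left(-20332 + 55\right) = \left(-57\right) \left(-20277\right) = 1155789$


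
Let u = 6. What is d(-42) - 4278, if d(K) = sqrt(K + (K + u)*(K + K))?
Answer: -4278 + sqrt(2982) ≈ -4223.4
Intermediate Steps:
d(K) = sqrt(K + 2*K*(6 + K)) (d(K) = sqrt(K + (K + 6)*(K + K)) = sqrt(K + (6 + K)*(2*K)) = sqrt(K + 2*K*(6 + K)))
d(-42) - 4278 = sqrt(-42*(13 + 2*(-42))) - 4278 = sqrt(-42*(13 - 84)) - 4278 = sqrt(-42*(-71)) - 4278 = sqrt(2982) - 4278 = -4278 + sqrt(2982)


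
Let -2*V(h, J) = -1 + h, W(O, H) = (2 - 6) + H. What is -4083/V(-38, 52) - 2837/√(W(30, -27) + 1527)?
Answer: -2722/13 - 2837*√374/748 ≈ -282.73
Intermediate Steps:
W(O, H) = -4 + H
V(h, J) = ½ - h/2 (V(h, J) = -(-1 + h)/2 = ½ - h/2)
-4083/V(-38, 52) - 2837/√(W(30, -27) + 1527) = -4083/(½ - ½*(-38)) - 2837/√((-4 - 27) + 1527) = -4083/(½ + 19) - 2837/√(-31 + 1527) = -4083/39/2 - 2837*√374/748 = -4083*2/39 - 2837*√374/748 = -2722/13 - 2837*√374/748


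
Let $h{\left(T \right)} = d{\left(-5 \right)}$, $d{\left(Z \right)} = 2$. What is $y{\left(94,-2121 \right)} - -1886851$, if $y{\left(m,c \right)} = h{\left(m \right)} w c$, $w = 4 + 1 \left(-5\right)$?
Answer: $1891093$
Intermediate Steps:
$h{\left(T \right)} = 2$
$w = -1$ ($w = 4 - 5 = -1$)
$y{\left(m,c \right)} = - 2 c$ ($y{\left(m,c \right)} = 2 \left(-1\right) c = - 2 c$)
$y{\left(94,-2121 \right)} - -1886851 = \left(-2\right) \left(-2121\right) - -1886851 = 4242 + 1886851 = 1891093$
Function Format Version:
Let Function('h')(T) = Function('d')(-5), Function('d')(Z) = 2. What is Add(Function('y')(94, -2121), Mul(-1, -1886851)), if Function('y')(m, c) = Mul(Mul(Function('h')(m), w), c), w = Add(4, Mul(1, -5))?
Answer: 1891093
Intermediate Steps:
Function('h')(T) = 2
w = -1 (w = Add(4, -5) = -1)
Function('y')(m, c) = Mul(-2, c) (Function('y')(m, c) = Mul(Mul(2, -1), c) = Mul(-2, c))
Add(Function('y')(94, -2121), Mul(-1, -1886851)) = Add(Mul(-2, -2121), Mul(-1, -1886851)) = Add(4242, 1886851) = 1891093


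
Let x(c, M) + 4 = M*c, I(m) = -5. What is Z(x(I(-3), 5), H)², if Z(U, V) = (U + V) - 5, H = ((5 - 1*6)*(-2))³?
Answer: 676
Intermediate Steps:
x(c, M) = -4 + M*c
H = 8 (H = ((5 - 6)*(-2))³ = (-1*(-2))³ = 2³ = 8)
Z(U, V) = -5 + U + V
Z(x(I(-3), 5), H)² = (-5 + (-4 + 5*(-5)) + 8)² = (-5 + (-4 - 25) + 8)² = (-5 - 29 + 8)² = (-26)² = 676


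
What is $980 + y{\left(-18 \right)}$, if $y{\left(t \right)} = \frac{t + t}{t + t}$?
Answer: $981$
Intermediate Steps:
$y{\left(t \right)} = 1$ ($y{\left(t \right)} = \frac{2 t}{2 t} = 2 t \frac{1}{2 t} = 1$)
$980 + y{\left(-18 \right)} = 980 + 1 = 981$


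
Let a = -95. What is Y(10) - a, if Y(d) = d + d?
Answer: 115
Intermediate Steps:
Y(d) = 2*d
Y(10) - a = 2*10 - 1*(-95) = 20 + 95 = 115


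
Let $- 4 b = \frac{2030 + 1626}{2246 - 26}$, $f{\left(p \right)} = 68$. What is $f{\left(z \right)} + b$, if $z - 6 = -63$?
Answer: $\frac{75023}{1110} \approx 67.588$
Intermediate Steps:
$z = -57$ ($z = 6 - 63 = -57$)
$b = - \frac{457}{1110}$ ($b = - \frac{\left(2030 + 1626\right) \frac{1}{2246 - 26}}{4} = - \frac{3656 \cdot \frac{1}{2220}}{4} = \left(- \frac{1}{4}\right) \frac{914}{555} = - \frac{457}{1110} \approx -0.41171$)
$f{\left(z \right)} + b = 68 - \frac{457}{1110} = \frac{75023}{1110}$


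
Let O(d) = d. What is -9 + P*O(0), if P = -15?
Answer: -9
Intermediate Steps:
-9 + P*O(0) = -9 - 15*0 = -9 + 0 = -9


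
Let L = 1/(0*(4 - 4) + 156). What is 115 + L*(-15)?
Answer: 5975/52 ≈ 114.90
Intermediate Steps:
L = 1/156 (L = 1/(0*0 + 156) = 1/(0 + 156) = 1/156 ≈ 0.0064103)
115 + L*(-15) = 115 + (1/156)*(-15) = 115 - 5/52 = 5975/52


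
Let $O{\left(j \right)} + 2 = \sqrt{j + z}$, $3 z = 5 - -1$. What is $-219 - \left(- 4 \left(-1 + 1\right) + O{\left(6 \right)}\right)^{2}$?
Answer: $-231 + 8 \sqrt{2} \approx -219.69$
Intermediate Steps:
$z = 2$ ($z = \frac{5 - -1}{3} = \frac{5 + 1}{3} = \frac{1}{3} \cdot 6 = 2$)
$O{\left(j \right)} = -2 + \sqrt{2 + j}$ ($O{\left(j \right)} = -2 + \sqrt{j + 2} = -2 + \sqrt{2 + j}$)
$-219 - \left(- 4 \left(-1 + 1\right) + O{\left(6 \right)}\right)^{2} = -219 - \left(- 4 \left(-1 + 1\right) - \left(2 - \sqrt{2 + 6}\right)\right)^{2} = -219 - \left(\left(-4\right) 0 - \left(2 - \sqrt{8}\right)\right)^{2} = -219 - \left(0 - \left(2 - 2 \sqrt{2}\right)\right)^{2} = -219 - \left(-2 + 2 \sqrt{2}\right)^{2}$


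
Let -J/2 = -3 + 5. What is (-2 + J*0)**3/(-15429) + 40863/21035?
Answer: 630643507/324549015 ≈ 1.9431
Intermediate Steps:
J = -4 (J = -2*(-3 + 5) = -2*2 = -4)
(-2 + J*0)**3/(-15429) + 40863/21035 = (-2 - 4*0)**3/(-15429) + 40863/21035 = (-2 + 0)**3*(-1/15429) + 40863*(1/21035) = (-2)**3*(-1/15429) + 40863/21035 = -8*(-1/15429) + 40863/21035 = 8/15429 + 40863/21035 = 630643507/324549015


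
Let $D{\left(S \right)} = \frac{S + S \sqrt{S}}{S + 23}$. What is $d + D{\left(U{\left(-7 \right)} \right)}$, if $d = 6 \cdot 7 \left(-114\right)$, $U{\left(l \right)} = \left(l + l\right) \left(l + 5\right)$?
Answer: $- \frac{244160}{51} + \frac{56 \sqrt{7}}{51} \approx -4784.5$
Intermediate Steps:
$U{\left(l \right)} = 2 l \left(5 + l\right)$
$D{\left(S \right)} = \frac{S + S^{\frac{3}{2}}}{23 + S}$
$d = -4788$ ($d = 42 \left(-114\right) = -4788$)
$d + D{\left(U{\left(-7 \right)} \right)} = -4788 + \frac{2 \left(-7\right) \left(5 - 7\right) + \left(2 \left(-7\right) \left(5 - 7\right)\right)^{\frac{3}{2}}}{23 + 2 \left(-7\right) \left(5 - 7\right)} = -4788 + \frac{2 \left(-7\right) \left(-2\right) + \left(2 \left(-7\right) \left(-2\right)\right)^{\frac{3}{2}}}{23 + 2 \left(-7\right) \left(-2\right)} = -4788 + \frac{28 + 28^{\frac{3}{2}}}{23 + 28} = -4788 + \frac{28 + 56 \sqrt{7}}{51} = -4788 + \left(\frac{28}{51} + \frac{56 \sqrt{7}}{51}\right) = - \frac{244160}{51} + \frac{56 \sqrt{7}}{51}$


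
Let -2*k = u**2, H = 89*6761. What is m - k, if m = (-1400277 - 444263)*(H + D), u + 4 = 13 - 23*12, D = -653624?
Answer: 191444877889/2 ≈ 9.5722e+10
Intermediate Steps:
u = -267 (u = -4 + (13 - 23*12) = -4 + (13 - 276) = -4 - 263 = -267)
H = 601729
k = -71289/2 (k = -1/2*(-267)**2 = -1/2*71289 = -71289/2 ≈ -35645.)
m = 95722403300 (m = (-1400277 - 444263)*(601729 - 653624) = -1844540*(-51895) = 95722403300)
m - k = 95722403300 - 1*(-71289/2) = 95722403300 + 71289/2 = 191444877889/2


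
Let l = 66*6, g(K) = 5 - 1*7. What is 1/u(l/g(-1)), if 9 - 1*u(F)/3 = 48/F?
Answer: 11/305 ≈ 0.036066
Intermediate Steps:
g(K) = -2 (g(K) = 5 - 7 = -2)
l = 396
u(F) = 27 - 144/F
1/u(l/g(-1)) = 1/(27 - 144/(396/(-2))) = 1/(27 - 144/(396*(-1/2))) = 1/(27 - 144/(-198)) = 1/(27 - 144*(-1/198)) = 1/(27 + 8/11) = 1/(305/11) = 11/305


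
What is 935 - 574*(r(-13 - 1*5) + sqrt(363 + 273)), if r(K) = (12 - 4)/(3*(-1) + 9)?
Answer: 509/3 - 1148*sqrt(159) ≈ -14306.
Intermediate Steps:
r(K) = 4/3 (r(K) = 8/(-3 + 9) = 8/6 = 8*(1/6) = 4/3)
935 - 574*(r(-13 - 1*5) + sqrt(363 + 273)) = 935 - 574*(4/3 + sqrt(363 + 273)) = 935 - 574*(4/3 + sqrt(636)) = 935 - 574*(4/3 + 2*sqrt(159)) = 935 + (-2296/3 - 1148*sqrt(159)) = 509/3 - 1148*sqrt(159)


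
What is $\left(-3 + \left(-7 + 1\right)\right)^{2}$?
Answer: $81$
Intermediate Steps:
$\left(-3 + \left(-7 + 1\right)\right)^{2} = \left(-3 - 6\right)^{2} = \left(-9\right)^{2} = 81$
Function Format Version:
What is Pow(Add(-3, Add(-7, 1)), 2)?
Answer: 81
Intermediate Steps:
Pow(Add(-3, Add(-7, 1)), 2) = Pow(Add(-3, -6), 2) = Pow(-9, 2) = 81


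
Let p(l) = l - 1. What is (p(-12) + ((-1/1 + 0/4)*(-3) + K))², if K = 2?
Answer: 64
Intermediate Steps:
p(l) = -1 + l
(p(-12) + ((-1/1 + 0/4)*(-3) + K))² = ((-1 - 12) + ((-1/1 + 0/4)*(-3) + 2))² = (-13 + ((-1*1 + 0*(¼))*(-3) + 2))² = (-13 + ((-1 + 0)*(-3) + 2))² = (-13 + (-1*(-3) + 2))² = (-13 + (3 + 2))² = (-13 + 5)² = (-8)² = 64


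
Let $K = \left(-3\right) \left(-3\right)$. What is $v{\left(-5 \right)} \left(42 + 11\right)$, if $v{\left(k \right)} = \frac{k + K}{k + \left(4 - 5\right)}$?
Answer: $- \frac{106}{3} \approx -35.333$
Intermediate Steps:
$K = 9$
$v{\left(k \right)} = \frac{9 + k}{-1 + k}$ ($v{\left(k \right)} = \frac{k + 9}{k + \left(4 - 5\right)} = \frac{9 + k}{k - 1} = \frac{9 + k}{-1 + k}$)
$v{\left(-5 \right)} \left(42 + 11\right) = \frac{9 - 5}{-1 - 5} \left(42 + 11\right) = \frac{1}{-6} \cdot 4 \cdot 53 = \left(- \frac{1}{6}\right) 4 \cdot 53 = \left(- \frac{2}{3}\right) 53 = - \frac{106}{3}$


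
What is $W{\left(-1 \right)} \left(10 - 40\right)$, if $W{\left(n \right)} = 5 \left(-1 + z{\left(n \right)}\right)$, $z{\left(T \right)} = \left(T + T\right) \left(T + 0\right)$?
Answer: $-150$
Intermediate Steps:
$z{\left(T \right)} = 2 T^{2}$ ($z{\left(T \right)} = 2 T T = 2 T^{2}$)
$W{\left(n \right)} = -5 + 10 n^{2}$ ($W{\left(n \right)} = 5 \left(-1 + 2 n^{2}\right) = -5 + 10 n^{2}$)
$W{\left(-1 \right)} \left(10 - 40\right) = \left(-5 + 10 \left(-1\right)^{2}\right) \left(10 - 40\right) = \left(-5 + 10 \cdot 1\right) \left(-30\right) = \left(-5 + 10\right) \left(-30\right) = 5 \left(-30\right) = -150$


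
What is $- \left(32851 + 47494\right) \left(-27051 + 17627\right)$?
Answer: $757171280$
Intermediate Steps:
$- \left(32851 + 47494\right) \left(-27051 + 17627\right) = - 80345 \left(-9424\right) = \left(-1\right) \left(-757171280\right) = 757171280$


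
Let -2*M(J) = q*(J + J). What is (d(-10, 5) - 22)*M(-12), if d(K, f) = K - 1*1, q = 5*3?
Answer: -5940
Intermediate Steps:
q = 15
d(K, f) = -1 + K (d(K, f) = K - 1 = -1 + K)
M(J) = -15*J (M(J) = -15*(J + J)/2 = -15*2*J/2 = -15*J)
(d(-10, 5) - 22)*M(-12) = ((-1 - 10) - 22)*(-15*(-12)) = (-11 - 22)*180 = -33*180 = -5940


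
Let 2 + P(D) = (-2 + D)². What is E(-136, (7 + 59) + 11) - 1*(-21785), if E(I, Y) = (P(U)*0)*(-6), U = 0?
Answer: 21785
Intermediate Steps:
P(D) = -2 + (-2 + D)²
E(I, Y) = 0 (E(I, Y) = ((-2 + (-2 + 0)²)*0)*(-6) = ((-2 + (-2)²)*0)*(-6) = ((-2 + 4)*0)*(-6) = (2*0)*(-6) = 0*(-6) = 0)
E(-136, (7 + 59) + 11) - 1*(-21785) = 0 - 1*(-21785) = 0 + 21785 = 21785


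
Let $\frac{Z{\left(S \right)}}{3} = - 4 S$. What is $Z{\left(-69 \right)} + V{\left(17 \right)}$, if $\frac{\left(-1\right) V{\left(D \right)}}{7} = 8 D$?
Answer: $-124$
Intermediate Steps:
$V{\left(D \right)} = - 56 D$ ($V{\left(D \right)} = - 7 \cdot 8 D = - 56 D$)
$Z{\left(S \right)} = - 12 S$ ($Z{\left(S \right)} = 3 \left(- 4 S\right) = - 12 S$)
$Z{\left(-69 \right)} + V{\left(17 \right)} = \left(-12\right) \left(-69\right) - 952 = 828 - 952 = -124$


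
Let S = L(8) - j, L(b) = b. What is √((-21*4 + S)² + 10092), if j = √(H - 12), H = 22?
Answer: √(15878 + 152*√10) ≈ 127.90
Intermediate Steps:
j = √10 (j = √(22 - 12) = √10 ≈ 3.1623)
S = 8 - √10 ≈ 4.8377
√((-21*4 + S)² + 10092) = √((-21*4 + (8 - √10))² + 10092) = √((-84 + (8 - √10))² + 10092) = √((-76 - √10)² + 10092) = √(10092 + (-76 - √10)²)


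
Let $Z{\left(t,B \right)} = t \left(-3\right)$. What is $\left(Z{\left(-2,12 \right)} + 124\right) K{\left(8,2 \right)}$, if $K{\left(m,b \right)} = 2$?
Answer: $260$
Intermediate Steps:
$Z{\left(t,B \right)} = - 3 t$
$\left(Z{\left(-2,12 \right)} + 124\right) K{\left(8,2 \right)} = \left(\left(-3\right) \left(-2\right) + 124\right) 2 = \left(6 + 124\right) 2 = 130 \cdot 2 = 260$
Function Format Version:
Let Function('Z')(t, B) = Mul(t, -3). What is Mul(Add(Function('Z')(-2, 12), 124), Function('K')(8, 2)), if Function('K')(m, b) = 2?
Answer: 260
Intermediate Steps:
Function('Z')(t, B) = Mul(-3, t)
Mul(Add(Function('Z')(-2, 12), 124), Function('K')(8, 2)) = Mul(Add(Mul(-3, -2), 124), 2) = Mul(Add(6, 124), 2) = Mul(130, 2) = 260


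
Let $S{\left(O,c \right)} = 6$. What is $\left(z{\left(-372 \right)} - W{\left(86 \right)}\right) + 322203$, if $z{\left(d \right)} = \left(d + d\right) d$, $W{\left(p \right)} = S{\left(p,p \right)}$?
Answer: $598965$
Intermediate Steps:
$W{\left(p \right)} = 6$
$z{\left(d \right)} = 2 d^{2}$ ($z{\left(d \right)} = 2 d d = 2 d^{2}$)
$\left(z{\left(-372 \right)} - W{\left(86 \right)}\right) + 322203 = \left(2 \left(-372\right)^{2} - 6\right) + 322203 = \left(2 \cdot 138384 - 6\right) + 322203 = \left(276768 - 6\right) + 322203 = 276762 + 322203 = 598965$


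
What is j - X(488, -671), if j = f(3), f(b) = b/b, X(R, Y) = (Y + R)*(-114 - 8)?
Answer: -22325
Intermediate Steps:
X(R, Y) = -122*R - 122*Y (X(R, Y) = (R + Y)*(-122) = -122*R - 122*Y)
f(b) = 1
j = 1
j - X(488, -671) = 1 - (-122*488 - 122*(-671)) = 1 - (-59536 + 81862) = 1 - 1*22326 = 1 - 22326 = -22325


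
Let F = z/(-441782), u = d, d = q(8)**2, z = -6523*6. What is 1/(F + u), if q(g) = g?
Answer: 20081/1286963 ≈ 0.015603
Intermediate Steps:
z = -39138
d = 64 (d = 8**2 = 64)
u = 64
F = 1779/20081 (F = -39138/(-441782) = -39138*(-1/441782) = 1779/20081 ≈ 0.088591)
1/(F + u) = 1/(1779/20081 + 64) = 1/(1286963/20081) = 20081/1286963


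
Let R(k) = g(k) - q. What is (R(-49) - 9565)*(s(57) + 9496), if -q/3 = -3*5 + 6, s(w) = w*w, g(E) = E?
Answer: -122874545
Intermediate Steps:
s(w) = w**2
q = 27 (q = -3*(-3*5 + 6) = -3*(-15 + 6) = -3*(-9) = 27)
R(k) = -27 + k (R(k) = k - 1*27 = k - 27 = -27 + k)
(R(-49) - 9565)*(s(57) + 9496) = ((-27 - 49) - 9565)*(57**2 + 9496) = (-76 - 9565)*(3249 + 9496) = -9641*12745 = -122874545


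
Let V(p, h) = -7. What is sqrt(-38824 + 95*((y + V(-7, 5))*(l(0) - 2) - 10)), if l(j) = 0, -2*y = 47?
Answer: I*sqrt(33979) ≈ 184.33*I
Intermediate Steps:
y = -47/2 (y = -1/2*47 = -47/2 ≈ -23.500)
sqrt(-38824 + 95*((y + V(-7, 5))*(l(0) - 2) - 10)) = sqrt(-38824 + 95*((-47/2 - 7)*(0 - 2) - 10)) = sqrt(-38824 + 95*(-61/2*(-2) - 10)) = sqrt(-38824 + 95*(61 - 10)) = sqrt(-38824 + 95*51) = sqrt(-38824 + 4845) = sqrt(-33979) = I*sqrt(33979)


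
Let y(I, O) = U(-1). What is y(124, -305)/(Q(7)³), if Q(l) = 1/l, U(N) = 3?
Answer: 1029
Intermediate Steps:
y(I, O) = 3
y(124, -305)/(Q(7)³) = 3/((1/7)³) = 3/((⅐)³) = 3/(1/343) = 3*343 = 1029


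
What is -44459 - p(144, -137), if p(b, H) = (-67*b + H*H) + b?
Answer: -53724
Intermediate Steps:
p(b, H) = H**2 - 66*b (p(b, H) = (-67*b + H**2) + b = (H**2 - 67*b) + b = H**2 - 66*b)
-44459 - p(144, -137) = -44459 - ((-137)**2 - 66*144) = -44459 - (18769 - 9504) = -44459 - 1*9265 = -44459 - 9265 = -53724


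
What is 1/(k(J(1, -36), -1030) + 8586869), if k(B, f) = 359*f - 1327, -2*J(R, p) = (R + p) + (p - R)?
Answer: 1/8215772 ≈ 1.2172e-7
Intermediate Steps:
J(R, p) = -p (J(R, p) = -((R + p) + (p - R))/2 = -p)
k(B, f) = -1327 + 359*f
1/(k(J(1, -36), -1030) + 8586869) = 1/((-1327 + 359*(-1030)) + 8586869) = 1/((-1327 - 369770) + 8586869) = 1/(-371097 + 8586869) = 1/8215772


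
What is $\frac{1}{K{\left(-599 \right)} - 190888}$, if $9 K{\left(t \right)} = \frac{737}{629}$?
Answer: $- \frac{5661}{1080616231} \approx -5.2387 \cdot 10^{-6}$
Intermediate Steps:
$K{\left(t \right)} = \frac{737}{5661}$ ($K{\left(t \right)} = \frac{737 \cdot \frac{1}{629}}{9} = \frac{1}{9} \cdot \frac{737}{629} = \frac{737}{5661}$)
$\frac{1}{K{\left(-599 \right)} - 190888} = \frac{1}{\frac{737}{5661} - 190888} = \frac{1}{- \frac{1080616231}{5661}} = - \frac{5661}{1080616231}$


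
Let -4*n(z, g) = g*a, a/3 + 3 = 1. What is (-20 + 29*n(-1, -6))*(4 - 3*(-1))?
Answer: -1967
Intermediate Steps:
a = -6 (a = -9 + 3*1 = -9 + 3 = -6)
n(z, g) = 3*g/2 (n(z, g) = -g*(-6)/4 = -(-3)*g/2 = 3*g/2)
(-20 + 29*n(-1, -6))*(4 - 3*(-1)) = (-20 + 29*((3/2)*(-6)))*(4 - 3*(-1)) = (-20 + 29*(-9))*(4 - 1*(-3)) = (-20 - 261)*(4 + 3) = -281*7 = -1967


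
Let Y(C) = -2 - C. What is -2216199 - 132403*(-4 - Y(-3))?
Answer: -1554184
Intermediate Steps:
-2216199 - 132403*(-4 - Y(-3)) = -2216199 - 132403*(-4 - (-2 - 1*(-3))) = -2216199 - 132403*(-4 - (-2 + 3)) = -2216199 - 132403*(-4 - 1*1) = -2216199 - 132403*(-4 - 1) = -2216199 - 132403*(-5) = -2216199 - 1*(-662015) = -2216199 + 662015 = -1554184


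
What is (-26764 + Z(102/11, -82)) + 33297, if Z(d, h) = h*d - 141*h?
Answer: 190681/11 ≈ 17335.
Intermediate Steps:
Z(d, h) = -141*h + d*h (Z(d, h) = d*h - 141*h = -141*h + d*h)
(-26764 + Z(102/11, -82)) + 33297 = (-26764 - 82*(-141 + 102/11)) + 33297 = (-26764 - 82*(-1449/11)) + 33297 = (-26764 + 118818/11) + 33297 = -175586/11 + 33297 = 190681/11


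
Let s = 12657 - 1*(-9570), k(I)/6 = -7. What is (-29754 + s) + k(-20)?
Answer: -7569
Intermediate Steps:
k(I) = -42 (k(I) = 6*(-7) = -42)
s = 22227 (s = 12657 + 9570 = 22227)
(-29754 + s) + k(-20) = (-29754 + 22227) - 42 = -7527 - 42 = -7569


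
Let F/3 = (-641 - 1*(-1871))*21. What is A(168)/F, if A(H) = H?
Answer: 4/1845 ≈ 0.0021680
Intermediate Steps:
F = 77490 (F = 3*((-641 - 1*(-1871))*21) = 3*((-641 + 1871)*21) = 3*(1230*21) = 3*25830 = 77490)
A(168)/F = 168/77490 = 168*(1/77490) = 4/1845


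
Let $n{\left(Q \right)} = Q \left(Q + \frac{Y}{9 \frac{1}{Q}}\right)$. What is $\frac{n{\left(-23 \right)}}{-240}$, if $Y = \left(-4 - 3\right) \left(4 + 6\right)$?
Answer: $\frac{32269}{2160} \approx 14.939$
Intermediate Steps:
$Y = -70$ ($Y = \left(-7\right) 10 = -70$)
$n{\left(Q \right)} = - \frac{61 Q^{2}}{9}$ ($n{\left(Q \right)} = Q \left(Q - \frac{70}{9 \frac{1}{Q}}\right) = Q \left(Q - 70 \frac{Q}{9}\right) = Q \left(Q - \frac{70 Q}{9}\right) = Q \left(- \frac{61 Q}{9}\right) = - \frac{61 Q^{2}}{9}$)
$\frac{n{\left(-23 \right)}}{-240} = \frac{\left(- \frac{61}{9}\right) \left(-23\right)^{2}}{-240} = \left(- \frac{61}{9}\right) 529 \left(- \frac{1}{240}\right) = \left(- \frac{32269}{9}\right) \left(- \frac{1}{240}\right) = \frac{32269}{2160}$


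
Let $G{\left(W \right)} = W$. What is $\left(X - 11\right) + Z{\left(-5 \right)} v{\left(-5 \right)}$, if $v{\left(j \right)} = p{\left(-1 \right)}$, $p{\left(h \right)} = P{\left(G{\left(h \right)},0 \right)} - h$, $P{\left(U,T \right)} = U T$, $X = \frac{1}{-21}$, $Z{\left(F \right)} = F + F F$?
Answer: $\frac{188}{21} \approx 8.9524$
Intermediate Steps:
$Z{\left(F \right)} = F + F^{2}$
$X = - \frac{1}{21} \approx -0.047619$
$P{\left(U,T \right)} = T U$
$p{\left(h \right)} = - h$ ($p{\left(h \right)} = 0 h - h = 0 - h = - h$)
$v{\left(j \right)} = 1$ ($v{\left(j \right)} = \left(-1\right) \left(-1\right) = 1$)
$\left(X - 11\right) + Z{\left(-5 \right)} v{\left(-5 \right)} = \left(- \frac{1}{21} - 11\right) + - 5 \left(1 - 5\right) 1 = - \frac{232}{21} + \left(-5\right) \left(-4\right) 1 = - \frac{232}{21} + 20 \cdot 1 = - \frac{232}{21} + 20 = \frac{188}{21}$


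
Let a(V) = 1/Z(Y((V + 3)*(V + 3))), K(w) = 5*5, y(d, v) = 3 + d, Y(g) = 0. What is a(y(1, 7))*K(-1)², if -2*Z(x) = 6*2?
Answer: -625/6 ≈ -104.17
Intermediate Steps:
Z(x) = -6 (Z(x) = -3*2 = -½*12 = -6)
K(w) = 25
a(V) = -⅙ (a(V) = 1/(-6) = -⅙)
a(y(1, 7))*K(-1)² = -⅙*25² = -⅙*625 = -625/6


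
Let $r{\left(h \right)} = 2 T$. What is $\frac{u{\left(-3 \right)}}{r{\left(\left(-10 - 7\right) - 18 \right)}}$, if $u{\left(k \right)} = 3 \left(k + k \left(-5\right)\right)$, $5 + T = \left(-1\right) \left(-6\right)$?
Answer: $18$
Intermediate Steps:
$T = 1$ ($T = -5 - -6 = -5 + 6 = 1$)
$r{\left(h \right)} = 2$ ($r{\left(h \right)} = 2 \cdot 1 = 2$)
$u{\left(k \right)} = - 12 k$ ($u{\left(k \right)} = 3 \left(k - 5 k\right) = 3 \left(- 4 k\right) = - 12 k$)
$\frac{u{\left(-3 \right)}}{r{\left(\left(-10 - 7\right) - 18 \right)}} = \frac{\left(-12\right) \left(-3\right)}{2} = 36 \cdot \frac{1}{2} = 18$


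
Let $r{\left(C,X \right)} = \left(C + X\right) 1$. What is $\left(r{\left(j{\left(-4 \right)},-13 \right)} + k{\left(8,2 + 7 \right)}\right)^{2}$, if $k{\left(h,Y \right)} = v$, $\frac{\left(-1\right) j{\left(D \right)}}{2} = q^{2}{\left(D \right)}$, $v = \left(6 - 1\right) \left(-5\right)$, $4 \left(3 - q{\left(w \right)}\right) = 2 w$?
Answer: $7744$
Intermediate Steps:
$q{\left(w \right)} = 3 - \frac{w}{2}$ ($q{\left(w \right)} = 3 - \frac{2 w}{4} = 3 - \frac{w}{2}$)
$v = -25$ ($v = 5 \left(-5\right) = -25$)
$j{\left(D \right)} = - 2 \left(3 - \frac{D}{2}\right)^{2}$
$r{\left(C,X \right)} = C + X$
$k{\left(h,Y \right)} = -25$
$\left(r{\left(j{\left(-4 \right)},-13 \right)} + k{\left(8,2 + 7 \right)}\right)^{2} = \left(\left(- \frac{\left(-6 - 4\right)^{2}}{2} - 13\right) - 25\right)^{2} = \left(\left(- \frac{\left(-10\right)^{2}}{2} - 13\right) - 25\right)^{2} = \left(\left(\left(- \frac{1}{2}\right) 100 - 13\right) - 25\right)^{2} = \left(\left(-50 - 13\right) - 25\right)^{2} = \left(-63 - 25\right)^{2} = \left(-88\right)^{2} = 7744$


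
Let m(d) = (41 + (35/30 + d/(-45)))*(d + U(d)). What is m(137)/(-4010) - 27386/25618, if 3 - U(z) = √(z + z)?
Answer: -562793608/231138405 + 3521*√274/360900 ≈ -2.2734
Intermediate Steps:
U(z) = 3 - √2*√z (U(z) = 3 - √(z + z) = 3 - √(2*z) = 3 - √2*√z)
m(d) = (253/6 - d/45)*(3 + d - √2*√d) (m(d) = (41 + (35/30 + d/(-45)))*(d + (3 - √2*√d)) = (41 + (35*(1/30) + d*(-1/45)))*(3 + d - √2*√d) = (41 + (7/6 - d/45))*(3 + d - √2*√d) = (253/6 - d/45)*(3 + d - √2*√d))
m(137)/(-4010) - 27386/25618 = (253/2 - 1/45*137² + (421/10)*137 - 253*√2*√137/6 + √2*137^(3/2)/45)/(-4010) - 27386/25618 = (253/2 - 1/45*18769 + 57677/10 - 253*√274/6 + √2*(137*√137)/45)*(-1/4010) - 27386*1/25618 = (253/2 - 18769/45 + 57677/10 - 253*√274/6 + 137*√274/45)*(-1/4010) - 13693/12809 = (49294/9 - 3521*√274/90)*(-1/4010) - 13693/12809 = (-24647/18045 + 3521*√274/360900) - 13693/12809 = -562793608/231138405 + 3521*√274/360900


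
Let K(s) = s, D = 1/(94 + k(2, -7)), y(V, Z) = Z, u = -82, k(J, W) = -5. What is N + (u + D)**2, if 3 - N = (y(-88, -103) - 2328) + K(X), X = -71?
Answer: 73088314/7921 ≈ 9227.2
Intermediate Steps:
D = 1/89 (D = 1/(94 - 5) = 1/89 ≈ 0.011236)
N = 2505 (N = 3 - ((-103 - 2328) - 71) = 3 - (-2431 - 71) = 3 - 1*(-2502) = 3 + 2502 = 2505)
N + (u + D)**2 = 2505 + (-82 + 1/89)**2 = 2505 + (-7297/89)**2 = 2505 + 53246209/7921 = 73088314/7921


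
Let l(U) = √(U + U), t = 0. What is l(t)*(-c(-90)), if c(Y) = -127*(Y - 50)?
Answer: 0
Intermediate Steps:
c(Y) = 6350 - 127*Y (c(Y) = -127*(-50 + Y) = 6350 - 127*Y)
l(U) = √2*√U (l(U) = √(2*U) = √2*√U)
l(t)*(-c(-90)) = (√2*√0)*(-(6350 - 127*(-90))) = (√2*0)*(-(6350 + 11430)) = 0*(-1*17780) = 0*(-17780) = 0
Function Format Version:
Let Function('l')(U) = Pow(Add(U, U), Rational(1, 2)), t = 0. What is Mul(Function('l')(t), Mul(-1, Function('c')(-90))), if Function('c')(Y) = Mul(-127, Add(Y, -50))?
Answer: 0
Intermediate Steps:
Function('c')(Y) = Add(6350, Mul(-127, Y)) (Function('c')(Y) = Mul(-127, Add(-50, Y)) = Add(6350, Mul(-127, Y)))
Function('l')(U) = Mul(Pow(2, Rational(1, 2)), Pow(U, Rational(1, 2))) (Function('l')(U) = Pow(Mul(2, U), Rational(1, 2)) = Mul(Pow(2, Rational(1, 2)), Pow(U, Rational(1, 2))))
Mul(Function('l')(t), Mul(-1, Function('c')(-90))) = Mul(Mul(Pow(2, Rational(1, 2)), Pow(0, Rational(1, 2))), Mul(-1, Add(6350, Mul(-127, -90)))) = Mul(Mul(Pow(2, Rational(1, 2)), 0), Mul(-1, Add(6350, 11430))) = Mul(0, Mul(-1, 17780)) = Mul(0, -17780) = 0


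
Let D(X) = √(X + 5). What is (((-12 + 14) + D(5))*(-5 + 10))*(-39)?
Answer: -390 - 195*√10 ≈ -1006.6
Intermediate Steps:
D(X) = √(5 + X)
(((-12 + 14) + D(5))*(-5 + 10))*(-39) = (((-12 + 14) + √(5 + 5))*(-5 + 10))*(-39) = ((2 + √10)*5)*(-39) = (10 + 5*√10)*(-39) = -390 - 195*√10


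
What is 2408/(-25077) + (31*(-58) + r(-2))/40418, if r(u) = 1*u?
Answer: -71232572/506781093 ≈ -0.14056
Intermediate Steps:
r(u) = u
2408/(-25077) + (31*(-58) + r(-2))/40418 = 2408/(-25077) + (31*(-58) - 2)/40418 = 2408*(-1/25077) + (-1798 - 2)*(1/40418) = -2408/25077 - 1800*1/40418 = -2408/25077 - 900/20209 = -71232572/506781093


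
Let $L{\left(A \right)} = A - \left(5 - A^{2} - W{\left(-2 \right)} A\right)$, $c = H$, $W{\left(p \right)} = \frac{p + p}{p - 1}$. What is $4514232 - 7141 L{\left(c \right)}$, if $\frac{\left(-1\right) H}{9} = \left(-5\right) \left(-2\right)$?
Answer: $-51792553$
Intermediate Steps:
$W{\left(p \right)} = \frac{2 p}{-1 + p}$
$H = -90$ ($H = - 9 \left(\left(-5\right) \left(-2\right)\right) = \left(-9\right) 10 = -90$)
$c = -90$
$L{\left(A \right)} = -5 + A^{2} + \frac{7 A}{3}$ ($L{\left(A \right)} = A - \left(5 - A^{2} - 2 \left(-2\right) \frac{1}{-1 - 2} A\right) = A - \left(5 - A^{2} - 2 \left(-2\right) \frac{1}{-3} A\right) = A - \left(5 - A^{2} - 2 \left(-2\right) \left(- \frac{1}{3}\right) A\right) = A - \left(5 - A^{2} - \frac{4 A}{3}\right) = A + \left(-5 + A^{2} + \frac{4 A}{3}\right) = -5 + A^{2} + \frac{7 A}{3}$)
$4514232 - 7141 L{\left(c \right)} = 4514232 - 7141 \left(-5 + \left(-90\right)^{2} + \frac{7}{3} \left(-90\right)\right) = 4514232 - 7141 \left(-5 + 8100 - 210\right) = 4514232 - 56306785 = -51792553$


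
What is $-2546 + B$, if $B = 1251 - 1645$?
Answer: $-2940$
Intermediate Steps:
$B = -394$ ($B = 1251 - 1645 = -394$)
$-2546 + B = -2546 - 394 = -2940$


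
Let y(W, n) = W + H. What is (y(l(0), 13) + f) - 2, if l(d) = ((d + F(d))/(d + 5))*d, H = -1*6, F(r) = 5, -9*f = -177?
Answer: 35/3 ≈ 11.667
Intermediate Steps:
f = 59/3 (f = -1/9*(-177) = 59/3 ≈ 19.667)
H = -6
l(d) = d (l(d) = ((d + 5)/(d + 5))*d = ((5 + d)/(5 + d))*d = 1*d = d)
y(W, n) = -6 + W (y(W, n) = W - 6 = -6 + W)
(y(l(0), 13) + f) - 2 = ((-6 + 0) + 59/3) - 2 = (-6 + 59/3) - 2 = 41/3 - 2 = 35/3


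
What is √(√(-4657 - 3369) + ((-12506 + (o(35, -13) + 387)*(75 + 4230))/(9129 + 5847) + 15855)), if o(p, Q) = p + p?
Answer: √(6224383334 + 389376*I*√8026)/624 ≈ 126.43 + 0.35429*I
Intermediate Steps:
o(p, Q) = 2*p
√(√(-4657 - 3369) + ((-12506 + (o(35, -13) + 387)*(75 + 4230))/(9129 + 5847) + 15855)) = √(√(-4657 - 3369) + ((-12506 + (2*35 + 387)*(75 + 4230))/(9129 + 5847) + 15855)) = √(√(-8026) + ((-12506 + (70 + 387)*4305)/14976 + 15855)) = √(I*√8026 + ((-12506 + 457*4305)*(1/14976) + 15855)) = √(I*√8026 + ((-12506 + 1967385)*(1/14976) + 15855)) = √(I*√8026 + (1954879*(1/14976) + 15855)) = √(I*√8026 + (1954879/14976 + 15855)) = √(I*√8026 + 239399359/14976) = √(239399359/14976 + I*√8026)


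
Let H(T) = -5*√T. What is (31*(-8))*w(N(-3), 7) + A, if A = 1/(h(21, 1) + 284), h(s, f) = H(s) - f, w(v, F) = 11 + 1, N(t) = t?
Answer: -236782181/79564 + 5*√21/79564 ≈ -2976.0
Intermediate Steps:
w(v, F) = 12
h(s, f) = -f - 5*√s (h(s, f) = -5*√s - f = -f - 5*√s)
A = 1/(283 - 5*√21) (A = 1/((-1*1 - 5*√21) + 284) = 1/((-1 - 5*√21) + 284) = 1/(283 - 5*√21) ≈ 0.0038449)
(31*(-8))*w(N(-3), 7) + A = (31*(-8))*12 + (283/79564 + 5*√21/79564) = -248*12 + (283/79564 + 5*√21/79564) = -2976 + (283/79564 + 5*√21/79564) = -236782181/79564 + 5*√21/79564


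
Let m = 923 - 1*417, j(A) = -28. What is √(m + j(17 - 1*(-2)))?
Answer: √478 ≈ 21.863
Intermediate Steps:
m = 506 (m = 923 - 417 = 506)
√(m + j(17 - 1*(-2))) = √(506 - 28) = √478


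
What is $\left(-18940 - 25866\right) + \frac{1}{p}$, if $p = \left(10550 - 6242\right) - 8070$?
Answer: $- \frac{168560173}{3762} \approx -44806.0$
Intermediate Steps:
$p = -3762$ ($p = 4308 - 8070 = -3762$)
$\left(-18940 - 25866\right) + \frac{1}{p} = \left(-18940 - 25866\right) + \frac{1}{-3762} = -44806 - \frac{1}{3762} = - \frac{168560173}{3762}$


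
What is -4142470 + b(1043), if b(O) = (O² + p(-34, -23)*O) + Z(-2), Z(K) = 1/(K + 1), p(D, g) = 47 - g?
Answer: -2981612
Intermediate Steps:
Z(K) = 1/(1 + K)
b(O) = -1 + O² + 70*O (b(O) = (O² + (47 - 1*(-23))*O) + 1/(1 - 2) = (O² + (47 + 23)*O) + 1/(-1) = (O² + 70*O) - 1 = -1 + O² + 70*O)
-4142470 + b(1043) = -4142470 + (-1 + 1043² + 70*1043) = -4142470 + (-1 + 1087849 + 73010) = -4142470 + 1160858 = -2981612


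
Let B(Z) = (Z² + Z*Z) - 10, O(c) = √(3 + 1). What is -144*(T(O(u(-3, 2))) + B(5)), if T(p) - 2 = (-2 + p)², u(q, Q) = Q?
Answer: -6048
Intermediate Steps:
O(c) = 2 (O(c) = √4 = 2)
T(p) = 2 + (-2 + p)²
B(Z) = -10 + 2*Z² (B(Z) = (Z² + Z²) - 10 = 2*Z² - 10 = -10 + 2*Z²)
-144*(T(O(u(-3, 2))) + B(5)) = -144*((2 + (-2 + 2)²) + (-10 + 2*5²)) = -144*((2 + 0²) + (-10 + 2*25)) = -144*((2 + 0) + (-10 + 50)) = -144*(2 + 40) = -144*42 = -6048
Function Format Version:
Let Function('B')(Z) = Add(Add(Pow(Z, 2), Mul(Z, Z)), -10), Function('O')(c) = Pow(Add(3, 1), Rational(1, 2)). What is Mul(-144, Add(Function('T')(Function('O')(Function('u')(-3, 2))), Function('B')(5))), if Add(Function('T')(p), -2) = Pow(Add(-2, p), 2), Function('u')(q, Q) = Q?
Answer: -6048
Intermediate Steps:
Function('O')(c) = 2 (Function('O')(c) = Pow(4, Rational(1, 2)) = 2)
Function('T')(p) = Add(2, Pow(Add(-2, p), 2))
Function('B')(Z) = Add(-10, Mul(2, Pow(Z, 2))) (Function('B')(Z) = Add(Add(Pow(Z, 2), Pow(Z, 2)), -10) = Add(Mul(2, Pow(Z, 2)), -10) = Add(-10, Mul(2, Pow(Z, 2))))
Mul(-144, Add(Function('T')(Function('O')(Function('u')(-3, 2))), Function('B')(5))) = Mul(-144, Add(Add(2, Pow(Add(-2, 2), 2)), Add(-10, Mul(2, Pow(5, 2))))) = Mul(-144, Add(Add(2, Pow(0, 2)), Add(-10, Mul(2, 25)))) = Mul(-144, Add(Add(2, 0), Add(-10, 50))) = Mul(-144, Add(2, 40)) = Mul(-144, 42) = -6048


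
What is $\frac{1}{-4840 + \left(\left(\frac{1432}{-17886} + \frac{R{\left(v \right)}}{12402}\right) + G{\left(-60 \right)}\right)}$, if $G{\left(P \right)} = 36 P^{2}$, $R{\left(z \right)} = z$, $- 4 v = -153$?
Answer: $\frac{49293816}{6149892689599} \approx 8.0154 \cdot 10^{-6}$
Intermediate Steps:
$v = \frac{153}{4}$ ($v = \left(- \frac{1}{4}\right) \left(-153\right) = \frac{153}{4} \approx 38.25$)
$\frac{1}{-4840 + \left(\left(\frac{1432}{-17886} + \frac{R{\left(v \right)}}{12402}\right) + G{\left(-60 \right)}\right)} = \frac{1}{-4840 + \left(\left(\frac{1432}{-17886} + \frac{153}{4 \cdot 12402}\right) + 36 \left(-60\right)^{2}\right)} = \frac{1}{-4840 + \left(\left(1432 \left(- \frac{1}{17886}\right) + \frac{153}{4} \cdot \frac{1}{12402}\right) + 36 \cdot 3600\right)} = \frac{1}{-4840 + \left(\left(- \frac{716}{8943} + \frac{17}{5512}\right) + 129600\right)} = \frac{1}{-4840 + \left(- \frac{3794561}{49293816} + 129600\right)} = \frac{1}{-4840 + \frac{6388474759039}{49293816}} = \frac{1}{\frac{6149892689599}{49293816}} = \frac{49293816}{6149892689599}$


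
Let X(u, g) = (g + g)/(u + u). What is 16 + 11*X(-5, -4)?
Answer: 124/5 ≈ 24.800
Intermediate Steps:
X(u, g) = g/u (X(u, g) = (2*g)/((2*u)) = (2*g)*(1/(2*u)) = g/u)
16 + 11*X(-5, -4) = 16 + 11*(-4/(-5)) = 16 + 11*(-4*(-1/5)) = 16 + 11*(4/5) = 16 + 44/5 = 124/5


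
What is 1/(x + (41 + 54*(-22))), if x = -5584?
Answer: -1/6731 ≈ -0.00014857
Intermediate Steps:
1/(x + (41 + 54*(-22))) = 1/(-5584 + (41 + 54*(-22))) = 1/(-5584 + (41 - 1188)) = 1/(-5584 - 1147) = 1/(-6731) = -1/6731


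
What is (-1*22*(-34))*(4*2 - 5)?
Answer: 2244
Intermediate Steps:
(-1*22*(-34))*(4*2 - 5) = (-22*(-34))*(8 - 5) = 748*3 = 2244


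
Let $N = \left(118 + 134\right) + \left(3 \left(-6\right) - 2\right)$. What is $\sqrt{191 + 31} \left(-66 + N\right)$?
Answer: $166 \sqrt{222} \approx 2473.3$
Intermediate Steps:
$N = 232$ ($N = 252 - 20 = 232$)
$\sqrt{191 + 31} \left(-66 + N\right) = \sqrt{191 + 31} \left(-66 + 232\right) = \sqrt{222} \cdot 166 = 166 \sqrt{222}$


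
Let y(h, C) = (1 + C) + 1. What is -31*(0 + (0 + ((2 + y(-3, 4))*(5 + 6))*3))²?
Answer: -2160576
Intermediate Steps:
y(h, C) = 2 + C
-31*(0 + (0 + ((2 + y(-3, 4))*(5 + 6))*3))² = -31*(0 + (0 + ((2 + (2 + 4))*(5 + 6))*3))² = -31*(0 + (0 + ((2 + 6)*11)*3))² = -31*(0 + (0 + (8*11)*3))² = -31*(0 + (0 + 88*3))² = -31*(0 + (0 + 264))² = -31*(0 + 264)² = -31*264² = -31*69696 = -2160576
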